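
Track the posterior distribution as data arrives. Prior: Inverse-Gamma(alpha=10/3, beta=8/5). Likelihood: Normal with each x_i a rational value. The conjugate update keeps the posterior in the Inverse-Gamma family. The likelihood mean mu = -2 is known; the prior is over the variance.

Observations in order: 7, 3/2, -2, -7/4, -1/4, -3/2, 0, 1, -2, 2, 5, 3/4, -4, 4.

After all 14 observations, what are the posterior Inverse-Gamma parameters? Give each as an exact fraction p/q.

obs 1: x=7 → posterior Inverse-Gamma(23/6, 421/10)
obs 2: x=3/2 → posterior Inverse-Gamma(13/3, 1929/40)
obs 3: x=-2 → posterior Inverse-Gamma(29/6, 1929/40)
obs 4: x=-7/4 → posterior Inverse-Gamma(16/3, 7721/160)
obs 5: x=-1/4 → posterior Inverse-Gamma(35/6, 3983/80)
obs 6: x=-3/2 → posterior Inverse-Gamma(19/3, 3993/80)
obs 7: x=0 → posterior Inverse-Gamma(41/6, 4153/80)
obs 8: x=1 → posterior Inverse-Gamma(22/3, 4513/80)
obs 9: x=-2 → posterior Inverse-Gamma(47/6, 4513/80)
obs 10: x=2 → posterior Inverse-Gamma(25/3, 5153/80)
obs 11: x=5 → posterior Inverse-Gamma(53/6, 7113/80)
obs 12: x=3/4 → posterior Inverse-Gamma(28/3, 14831/160)
obs 13: x=-4 → posterior Inverse-Gamma(59/6, 15151/160)
obs 14: x=4 → posterior Inverse-Gamma(31/3, 18031/160)

alpha=31/3, beta=18031/160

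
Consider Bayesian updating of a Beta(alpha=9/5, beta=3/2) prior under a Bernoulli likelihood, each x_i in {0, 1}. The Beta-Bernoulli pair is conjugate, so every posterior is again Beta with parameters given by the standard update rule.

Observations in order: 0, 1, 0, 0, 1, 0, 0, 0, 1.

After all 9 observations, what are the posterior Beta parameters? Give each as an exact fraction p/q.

alpha=24/5, beta=15/2

obs 1: x=0 → posterior Beta(9/5, 5/2)
obs 2: x=1 → posterior Beta(14/5, 5/2)
obs 3: x=0 → posterior Beta(14/5, 7/2)
obs 4: x=0 → posterior Beta(14/5, 9/2)
obs 5: x=1 → posterior Beta(19/5, 9/2)
obs 6: x=0 → posterior Beta(19/5, 11/2)
obs 7: x=0 → posterior Beta(19/5, 13/2)
obs 8: x=0 → posterior Beta(19/5, 15/2)
obs 9: x=1 → posterior Beta(24/5, 15/2)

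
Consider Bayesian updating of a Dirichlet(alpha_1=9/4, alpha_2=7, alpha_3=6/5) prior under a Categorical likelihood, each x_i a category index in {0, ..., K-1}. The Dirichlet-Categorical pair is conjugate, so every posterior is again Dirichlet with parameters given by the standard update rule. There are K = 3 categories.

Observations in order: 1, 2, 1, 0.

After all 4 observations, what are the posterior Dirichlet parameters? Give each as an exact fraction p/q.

alpha_1=13/4, alpha_2=9, alpha_3=11/5

obs 1: x=1 → posterior Dirichlet(9/4, 8, 6/5)
obs 2: x=2 → posterior Dirichlet(9/4, 8, 11/5)
obs 3: x=1 → posterior Dirichlet(9/4, 9, 11/5)
obs 4: x=0 → posterior Dirichlet(13/4, 9, 11/5)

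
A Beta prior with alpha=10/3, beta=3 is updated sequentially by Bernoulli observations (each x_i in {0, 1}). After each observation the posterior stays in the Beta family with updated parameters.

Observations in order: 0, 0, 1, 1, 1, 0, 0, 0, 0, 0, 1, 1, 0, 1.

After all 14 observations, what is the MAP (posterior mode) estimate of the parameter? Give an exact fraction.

obs 1: x=0 → posterior Beta(10/3, 4)
obs 2: x=0 → posterior Beta(10/3, 5)
obs 3: x=1 → posterior Beta(13/3, 5)
obs 4: x=1 → posterior Beta(16/3, 5)
obs 5: x=1 → posterior Beta(19/3, 5)
obs 6: x=0 → posterior Beta(19/3, 6)
obs 7: x=0 → posterior Beta(19/3, 7)
obs 8: x=0 → posterior Beta(19/3, 8)
obs 9: x=0 → posterior Beta(19/3, 9)
obs 10: x=0 → posterior Beta(19/3, 10)
obs 11: x=1 → posterior Beta(22/3, 10)
obs 12: x=1 → posterior Beta(25/3, 10)
obs 13: x=0 → posterior Beta(25/3, 11)
obs 14: x=1 → posterior Beta(28/3, 11)

5/11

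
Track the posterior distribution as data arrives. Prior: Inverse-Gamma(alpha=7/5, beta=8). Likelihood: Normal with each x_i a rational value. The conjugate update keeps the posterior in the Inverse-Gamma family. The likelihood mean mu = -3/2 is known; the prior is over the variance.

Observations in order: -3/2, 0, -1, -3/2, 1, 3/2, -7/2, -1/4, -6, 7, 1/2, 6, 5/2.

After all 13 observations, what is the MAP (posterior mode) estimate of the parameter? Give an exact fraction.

16645/1424

obs 1: x=-3/2 → posterior Inverse-Gamma(19/10, 8)
obs 2: x=0 → posterior Inverse-Gamma(12/5, 73/8)
obs 3: x=-1 → posterior Inverse-Gamma(29/10, 37/4)
obs 4: x=-3/2 → posterior Inverse-Gamma(17/5, 37/4)
obs 5: x=1 → posterior Inverse-Gamma(39/10, 99/8)
obs 6: x=3/2 → posterior Inverse-Gamma(22/5, 135/8)
obs 7: x=-7/2 → posterior Inverse-Gamma(49/10, 151/8)
obs 8: x=-1/4 → posterior Inverse-Gamma(27/5, 629/32)
obs 9: x=-6 → posterior Inverse-Gamma(59/10, 953/32)
obs 10: x=7 → posterior Inverse-Gamma(32/5, 2109/32)
obs 11: x=1/2 → posterior Inverse-Gamma(69/10, 2173/32)
obs 12: x=6 → posterior Inverse-Gamma(37/5, 3073/32)
obs 13: x=5/2 → posterior Inverse-Gamma(79/10, 3329/32)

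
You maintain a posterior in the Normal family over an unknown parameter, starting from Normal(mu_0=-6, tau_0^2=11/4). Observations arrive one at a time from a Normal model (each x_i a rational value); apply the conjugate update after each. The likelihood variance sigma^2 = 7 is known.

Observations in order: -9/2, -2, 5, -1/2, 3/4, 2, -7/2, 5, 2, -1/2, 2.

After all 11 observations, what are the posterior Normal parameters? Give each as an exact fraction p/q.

mu_0=-419/596, tau_0^2=77/149

obs 1: x=-9/2 → posterior Normal(-145/26, 77/39)
obs 2: x=-2 → posterior Normal(-479/100, 77/50)
obs 3: x=5 → posterior Normal(-369/122, 77/61)
obs 4: x=-1/2 → posterior Normal(-95/36, 77/72)
obs 5: x=3/4 → posterior Normal(-727/332, 77/83)
obs 6: x=2 → posterior Normal(-639/376, 77/94)
obs 7: x=-7/2 → posterior Normal(-793/420, 11/15)
obs 8: x=5 → posterior Normal(-573/464, 77/116)
obs 9: x=2 → posterior Normal(-485/508, 77/127)
obs 10: x=-1/2 → posterior Normal(-169/184, 77/138)
obs 11: x=2 → posterior Normal(-419/596, 77/149)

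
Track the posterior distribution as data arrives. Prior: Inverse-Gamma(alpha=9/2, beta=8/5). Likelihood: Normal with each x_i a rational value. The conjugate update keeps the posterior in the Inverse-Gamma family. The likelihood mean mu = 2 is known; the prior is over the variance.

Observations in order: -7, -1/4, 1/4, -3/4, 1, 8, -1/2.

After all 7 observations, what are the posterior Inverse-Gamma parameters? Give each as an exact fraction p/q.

obs 1: x=-7 → posterior Inverse-Gamma(5, 421/10)
obs 2: x=-1/4 → posterior Inverse-Gamma(11/2, 7141/160)
obs 3: x=1/4 → posterior Inverse-Gamma(6, 3693/80)
obs 4: x=-3/4 → posterior Inverse-Gamma(13/2, 7991/160)
obs 5: x=1 → posterior Inverse-Gamma(7, 8071/160)
obs 6: x=8 → posterior Inverse-Gamma(15/2, 10951/160)
obs 7: x=-1/2 → posterior Inverse-Gamma(8, 11451/160)

alpha=8, beta=11451/160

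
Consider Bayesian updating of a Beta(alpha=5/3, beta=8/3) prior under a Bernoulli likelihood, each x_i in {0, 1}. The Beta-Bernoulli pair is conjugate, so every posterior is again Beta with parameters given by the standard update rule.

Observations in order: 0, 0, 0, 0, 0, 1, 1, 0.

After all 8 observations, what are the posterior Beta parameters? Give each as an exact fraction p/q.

obs 1: x=0 → posterior Beta(5/3, 11/3)
obs 2: x=0 → posterior Beta(5/3, 14/3)
obs 3: x=0 → posterior Beta(5/3, 17/3)
obs 4: x=0 → posterior Beta(5/3, 20/3)
obs 5: x=0 → posterior Beta(5/3, 23/3)
obs 6: x=1 → posterior Beta(8/3, 23/3)
obs 7: x=1 → posterior Beta(11/3, 23/3)
obs 8: x=0 → posterior Beta(11/3, 26/3)

alpha=11/3, beta=26/3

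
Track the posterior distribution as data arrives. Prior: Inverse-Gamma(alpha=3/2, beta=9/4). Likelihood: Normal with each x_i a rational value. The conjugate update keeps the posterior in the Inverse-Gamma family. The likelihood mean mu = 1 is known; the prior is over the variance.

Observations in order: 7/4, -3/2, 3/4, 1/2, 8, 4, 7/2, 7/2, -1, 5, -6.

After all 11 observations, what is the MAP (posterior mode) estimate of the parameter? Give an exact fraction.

1209/128

obs 1: x=7/4 → posterior Inverse-Gamma(2, 81/32)
obs 2: x=-3/2 → posterior Inverse-Gamma(5/2, 181/32)
obs 3: x=3/4 → posterior Inverse-Gamma(3, 91/16)
obs 4: x=1/2 → posterior Inverse-Gamma(7/2, 93/16)
obs 5: x=8 → posterior Inverse-Gamma(4, 485/16)
obs 6: x=4 → posterior Inverse-Gamma(9/2, 557/16)
obs 7: x=7/2 → posterior Inverse-Gamma(5, 607/16)
obs 8: x=7/2 → posterior Inverse-Gamma(11/2, 657/16)
obs 9: x=-1 → posterior Inverse-Gamma(6, 689/16)
obs 10: x=5 → posterior Inverse-Gamma(13/2, 817/16)
obs 11: x=-6 → posterior Inverse-Gamma(7, 1209/16)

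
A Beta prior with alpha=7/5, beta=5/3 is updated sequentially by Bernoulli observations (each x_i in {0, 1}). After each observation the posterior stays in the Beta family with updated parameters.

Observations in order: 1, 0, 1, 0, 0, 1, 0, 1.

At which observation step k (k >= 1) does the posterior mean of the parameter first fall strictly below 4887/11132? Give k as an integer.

k = 5

obs 1: x=1 → posterior Beta(12/5, 5/3)
obs 2: x=0 → posterior Beta(12/5, 8/3)
obs 3: x=1 → posterior Beta(17/5, 8/3)
obs 4: x=0 → posterior Beta(17/5, 11/3)
obs 5: x=0 → posterior Beta(17/5, 14/3)
obs 6: x=1 → posterior Beta(22/5, 14/3)
obs 7: x=0 → posterior Beta(22/5, 17/3)
obs 8: x=1 → posterior Beta(27/5, 17/3)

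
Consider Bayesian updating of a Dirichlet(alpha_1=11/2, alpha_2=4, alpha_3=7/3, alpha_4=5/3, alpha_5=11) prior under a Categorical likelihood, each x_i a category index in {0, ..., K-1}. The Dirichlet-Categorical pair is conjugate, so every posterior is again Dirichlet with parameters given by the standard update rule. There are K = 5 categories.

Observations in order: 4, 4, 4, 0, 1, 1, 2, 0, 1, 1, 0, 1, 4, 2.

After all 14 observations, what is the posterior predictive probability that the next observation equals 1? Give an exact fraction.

18/77

obs 1: x=4 → posterior Dirichlet(11/2, 4, 7/3, 5/3, 12)
obs 2: x=4 → posterior Dirichlet(11/2, 4, 7/3, 5/3, 13)
obs 3: x=4 → posterior Dirichlet(11/2, 4, 7/3, 5/3, 14)
obs 4: x=0 → posterior Dirichlet(13/2, 4, 7/3, 5/3, 14)
obs 5: x=1 → posterior Dirichlet(13/2, 5, 7/3, 5/3, 14)
obs 6: x=1 → posterior Dirichlet(13/2, 6, 7/3, 5/3, 14)
obs 7: x=2 → posterior Dirichlet(13/2, 6, 10/3, 5/3, 14)
obs 8: x=0 → posterior Dirichlet(15/2, 6, 10/3, 5/3, 14)
obs 9: x=1 → posterior Dirichlet(15/2, 7, 10/3, 5/3, 14)
obs 10: x=1 → posterior Dirichlet(15/2, 8, 10/3, 5/3, 14)
obs 11: x=0 → posterior Dirichlet(17/2, 8, 10/3, 5/3, 14)
obs 12: x=1 → posterior Dirichlet(17/2, 9, 10/3, 5/3, 14)
obs 13: x=4 → posterior Dirichlet(17/2, 9, 10/3, 5/3, 15)
obs 14: x=2 → posterior Dirichlet(17/2, 9, 13/3, 5/3, 15)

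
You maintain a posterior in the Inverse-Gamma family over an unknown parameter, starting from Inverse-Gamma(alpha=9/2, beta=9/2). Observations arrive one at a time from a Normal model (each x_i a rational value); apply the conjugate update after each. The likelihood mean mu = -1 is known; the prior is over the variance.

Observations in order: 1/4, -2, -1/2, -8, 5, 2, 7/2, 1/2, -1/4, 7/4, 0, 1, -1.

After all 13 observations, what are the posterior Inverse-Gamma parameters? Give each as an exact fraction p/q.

obs 1: x=1/4 → posterior Inverse-Gamma(5, 169/32)
obs 2: x=-2 → posterior Inverse-Gamma(11/2, 185/32)
obs 3: x=-1/2 → posterior Inverse-Gamma(6, 189/32)
obs 4: x=-8 → posterior Inverse-Gamma(13/2, 973/32)
obs 5: x=5 → posterior Inverse-Gamma(7, 1549/32)
obs 6: x=2 → posterior Inverse-Gamma(15/2, 1693/32)
obs 7: x=7/2 → posterior Inverse-Gamma(8, 2017/32)
obs 8: x=1/2 → posterior Inverse-Gamma(17/2, 2053/32)
obs 9: x=-1/4 → posterior Inverse-Gamma(9, 1031/16)
obs 10: x=7/4 → posterior Inverse-Gamma(19/2, 2183/32)
obs 11: x=0 → posterior Inverse-Gamma(10, 2199/32)
obs 12: x=1 → posterior Inverse-Gamma(21/2, 2263/32)
obs 13: x=-1 → posterior Inverse-Gamma(11, 2263/32)

alpha=11, beta=2263/32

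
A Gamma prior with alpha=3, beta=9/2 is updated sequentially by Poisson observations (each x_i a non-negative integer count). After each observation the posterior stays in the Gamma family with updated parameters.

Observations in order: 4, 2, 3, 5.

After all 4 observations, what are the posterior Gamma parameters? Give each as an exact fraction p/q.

alpha=17, beta=17/2

obs 1: x=4 → posterior Gamma(7, 11/2)
obs 2: x=2 → posterior Gamma(9, 13/2)
obs 3: x=3 → posterior Gamma(12, 15/2)
obs 4: x=5 → posterior Gamma(17, 17/2)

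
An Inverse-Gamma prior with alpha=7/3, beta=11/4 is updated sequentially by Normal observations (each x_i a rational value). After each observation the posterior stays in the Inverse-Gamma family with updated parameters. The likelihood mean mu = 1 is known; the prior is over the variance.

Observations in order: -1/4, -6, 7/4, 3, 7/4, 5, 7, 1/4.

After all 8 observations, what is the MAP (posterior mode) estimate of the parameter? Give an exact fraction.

1365/176

obs 1: x=-1/4 → posterior Inverse-Gamma(17/6, 113/32)
obs 2: x=-6 → posterior Inverse-Gamma(10/3, 897/32)
obs 3: x=7/4 → posterior Inverse-Gamma(23/6, 453/16)
obs 4: x=3 → posterior Inverse-Gamma(13/3, 485/16)
obs 5: x=7/4 → posterior Inverse-Gamma(29/6, 979/32)
obs 6: x=5 → posterior Inverse-Gamma(16/3, 1235/32)
obs 7: x=7 → posterior Inverse-Gamma(35/6, 1811/32)
obs 8: x=1/4 → posterior Inverse-Gamma(19/3, 455/8)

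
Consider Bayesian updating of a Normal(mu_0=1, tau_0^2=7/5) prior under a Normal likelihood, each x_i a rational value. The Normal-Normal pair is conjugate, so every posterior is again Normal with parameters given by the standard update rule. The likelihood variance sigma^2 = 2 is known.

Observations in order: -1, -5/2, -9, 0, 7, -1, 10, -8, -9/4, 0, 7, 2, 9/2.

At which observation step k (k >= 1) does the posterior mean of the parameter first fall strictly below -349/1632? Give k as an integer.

obs 1: x=-1 → posterior Normal(3/17, 14/17)
obs 2: x=-5/2 → posterior Normal(-29/48, 7/12)
obs 3: x=-9 → posterior Normal(-5/2, 14/31)
obs 4: x=0 → posterior Normal(-155/76, 7/19)
obs 5: x=7 → posterior Normal(-19/30, 14/45)
obs 6: x=-1 → posterior Normal(-71/104, 7/26)
obs 7: x=10 → posterior Normal(69/118, 14/59)
obs 8: x=-8 → posterior Normal(-43/132, 7/33)
obs 9: x=-9/4 → posterior Normal(-149/292, 14/73)
obs 10: x=0 → posterior Normal(-149/320, 7/40)
obs 11: x=7 → posterior Normal(47/348, 14/87)
obs 12: x=2 → posterior Normal(103/376, 7/47)
obs 13: x=9/2 → posterior Normal(229/404, 14/101)

k = 2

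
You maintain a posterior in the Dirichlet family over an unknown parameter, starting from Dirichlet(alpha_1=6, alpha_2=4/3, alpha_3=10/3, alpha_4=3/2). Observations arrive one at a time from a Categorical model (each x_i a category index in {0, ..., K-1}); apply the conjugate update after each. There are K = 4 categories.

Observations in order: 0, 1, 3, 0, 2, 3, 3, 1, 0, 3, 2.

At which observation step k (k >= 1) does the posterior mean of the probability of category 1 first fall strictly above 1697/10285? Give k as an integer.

k = 8

obs 1: x=0 → posterior Dirichlet(7, 4/3, 10/3, 3/2)
obs 2: x=1 → posterior Dirichlet(7, 7/3, 10/3, 3/2)
obs 3: x=3 → posterior Dirichlet(7, 7/3, 10/3, 5/2)
obs 4: x=0 → posterior Dirichlet(8, 7/3, 10/3, 5/2)
obs 5: x=2 → posterior Dirichlet(8, 7/3, 13/3, 5/2)
obs 6: x=3 → posterior Dirichlet(8, 7/3, 13/3, 7/2)
obs 7: x=3 → posterior Dirichlet(8, 7/3, 13/3, 9/2)
obs 8: x=1 → posterior Dirichlet(8, 10/3, 13/3, 9/2)
obs 9: x=0 → posterior Dirichlet(9, 10/3, 13/3, 9/2)
obs 10: x=3 → posterior Dirichlet(9, 10/3, 13/3, 11/2)
obs 11: x=2 → posterior Dirichlet(9, 10/3, 16/3, 11/2)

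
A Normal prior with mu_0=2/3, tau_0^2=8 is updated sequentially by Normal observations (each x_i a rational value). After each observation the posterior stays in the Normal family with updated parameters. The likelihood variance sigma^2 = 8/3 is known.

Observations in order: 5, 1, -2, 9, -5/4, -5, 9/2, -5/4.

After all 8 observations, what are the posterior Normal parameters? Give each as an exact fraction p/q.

obs 1: x=5 → posterior Normal(47/12, 2)
obs 2: x=1 → posterior Normal(8/3, 8/7)
obs 3: x=-2 → posterior Normal(19/15, 4/5)
obs 4: x=9 → posterior Normal(119/39, 8/13)
obs 5: x=-5/4 → posterior Normal(431/192, 1/2)
obs 6: x=-5 → posterior Normal(251/228, 8/19)
obs 7: x=9/2 → posterior Normal(413/264, 4/11)
obs 8: x=-5/4 → posterior Normal(92/75, 8/25)

mu_0=92/75, tau_0^2=8/25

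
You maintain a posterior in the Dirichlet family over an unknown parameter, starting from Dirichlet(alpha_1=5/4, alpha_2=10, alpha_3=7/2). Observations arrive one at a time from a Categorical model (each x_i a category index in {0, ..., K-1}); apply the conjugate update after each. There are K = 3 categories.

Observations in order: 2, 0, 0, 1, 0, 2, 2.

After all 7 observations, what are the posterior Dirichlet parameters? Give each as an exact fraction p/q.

alpha_1=17/4, alpha_2=11, alpha_3=13/2

obs 1: x=2 → posterior Dirichlet(5/4, 10, 9/2)
obs 2: x=0 → posterior Dirichlet(9/4, 10, 9/2)
obs 3: x=0 → posterior Dirichlet(13/4, 10, 9/2)
obs 4: x=1 → posterior Dirichlet(13/4, 11, 9/2)
obs 5: x=0 → posterior Dirichlet(17/4, 11, 9/2)
obs 6: x=2 → posterior Dirichlet(17/4, 11, 11/2)
obs 7: x=2 → posterior Dirichlet(17/4, 11, 13/2)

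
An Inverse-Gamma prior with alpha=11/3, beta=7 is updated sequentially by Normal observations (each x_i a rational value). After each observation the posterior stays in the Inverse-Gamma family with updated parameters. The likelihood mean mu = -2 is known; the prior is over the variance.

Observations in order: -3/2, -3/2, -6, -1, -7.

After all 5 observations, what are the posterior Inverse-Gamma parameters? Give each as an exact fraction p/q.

obs 1: x=-3/2 → posterior Inverse-Gamma(25/6, 57/8)
obs 2: x=-3/2 → posterior Inverse-Gamma(14/3, 29/4)
obs 3: x=-6 → posterior Inverse-Gamma(31/6, 61/4)
obs 4: x=-1 → posterior Inverse-Gamma(17/3, 63/4)
obs 5: x=-7 → posterior Inverse-Gamma(37/6, 113/4)

alpha=37/6, beta=113/4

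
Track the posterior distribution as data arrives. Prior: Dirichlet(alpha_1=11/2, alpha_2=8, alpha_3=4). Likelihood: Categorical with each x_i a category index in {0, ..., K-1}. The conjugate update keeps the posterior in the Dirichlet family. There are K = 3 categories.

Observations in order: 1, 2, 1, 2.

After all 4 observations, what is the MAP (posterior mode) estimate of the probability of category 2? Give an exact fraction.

obs 1: x=1 → posterior Dirichlet(11/2, 9, 4)
obs 2: x=2 → posterior Dirichlet(11/2, 9, 5)
obs 3: x=1 → posterior Dirichlet(11/2, 10, 5)
obs 4: x=2 → posterior Dirichlet(11/2, 10, 6)

10/37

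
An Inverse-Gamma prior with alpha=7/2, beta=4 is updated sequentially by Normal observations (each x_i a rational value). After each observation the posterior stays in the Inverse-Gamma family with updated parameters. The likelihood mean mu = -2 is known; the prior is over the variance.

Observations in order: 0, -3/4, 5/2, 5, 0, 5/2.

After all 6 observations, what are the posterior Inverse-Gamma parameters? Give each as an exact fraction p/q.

obs 1: x=0 → posterior Inverse-Gamma(4, 6)
obs 2: x=-3/4 → posterior Inverse-Gamma(9/2, 217/32)
obs 3: x=5/2 → posterior Inverse-Gamma(5, 541/32)
obs 4: x=5 → posterior Inverse-Gamma(11/2, 1325/32)
obs 5: x=0 → posterior Inverse-Gamma(6, 1389/32)
obs 6: x=5/2 → posterior Inverse-Gamma(13/2, 1713/32)

alpha=13/2, beta=1713/32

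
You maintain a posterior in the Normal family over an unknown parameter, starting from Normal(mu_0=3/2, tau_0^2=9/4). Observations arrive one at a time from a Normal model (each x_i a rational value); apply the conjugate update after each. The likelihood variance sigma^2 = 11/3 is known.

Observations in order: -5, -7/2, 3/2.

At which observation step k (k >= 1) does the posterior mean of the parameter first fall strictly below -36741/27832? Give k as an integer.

obs 1: x=-5 → posterior Normal(-69/71, 99/71)
obs 2: x=-7/2 → posterior Normal(-327/196, 99/98)
obs 3: x=3/2 → posterior Normal(-123/125, 99/125)

k = 2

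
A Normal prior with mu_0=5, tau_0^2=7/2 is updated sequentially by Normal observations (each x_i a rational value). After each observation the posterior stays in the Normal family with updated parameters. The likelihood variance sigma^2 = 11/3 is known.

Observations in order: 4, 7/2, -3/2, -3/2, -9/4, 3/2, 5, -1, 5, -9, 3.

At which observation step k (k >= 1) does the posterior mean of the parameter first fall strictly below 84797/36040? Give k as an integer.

obs 1: x=4 → posterior Normal(194/43, 77/43)
obs 2: x=7/2 → posterior Normal(535/128, 77/64)
obs 3: x=-3/2 → posterior Normal(236/85, 77/85)
obs 4: x=-3/2 → posterior Normal(409/212, 77/106)
obs 5: x=-9/4 → posterior Normal(629/508, 77/127)
obs 6: x=3/2 → posterior Normal(755/592, 77/148)
obs 7: x=5 → posterior Normal(1175/676, 77/169)
obs 8: x=-1 → posterior Normal(1091/760, 77/190)
obs 9: x=5 → posterior Normal(1511/844, 77/211)
obs 10: x=-9 → posterior Normal(755/928, 77/232)
obs 11: x=3 → posterior Normal(1007/1012, 7/23)

k = 4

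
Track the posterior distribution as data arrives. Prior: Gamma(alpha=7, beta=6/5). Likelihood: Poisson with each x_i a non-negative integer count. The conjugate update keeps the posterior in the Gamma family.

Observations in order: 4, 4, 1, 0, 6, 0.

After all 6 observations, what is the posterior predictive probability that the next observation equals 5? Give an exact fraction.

obs 1: x=4 → posterior Gamma(11, 11/5)
obs 2: x=4 → posterior Gamma(15, 16/5)
obs 3: x=1 → posterior Gamma(16, 21/5)
obs 4: x=0 → posterior Gamma(16, 26/5)
obs 5: x=6 → posterior Gamma(22, 31/5)
obs 6: x=0 → posterior Gamma(22, 36/5)

3561220852598820349278879117773635584000000/35088445746427365591953667859821524027762681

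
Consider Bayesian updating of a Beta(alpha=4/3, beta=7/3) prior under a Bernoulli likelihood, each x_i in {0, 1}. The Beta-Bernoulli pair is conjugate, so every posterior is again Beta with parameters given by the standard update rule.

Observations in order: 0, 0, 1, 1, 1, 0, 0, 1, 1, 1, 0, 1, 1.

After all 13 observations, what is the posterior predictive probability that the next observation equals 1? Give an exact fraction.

14/25

obs 1: x=0 → posterior Beta(4/3, 10/3)
obs 2: x=0 → posterior Beta(4/3, 13/3)
obs 3: x=1 → posterior Beta(7/3, 13/3)
obs 4: x=1 → posterior Beta(10/3, 13/3)
obs 5: x=1 → posterior Beta(13/3, 13/3)
obs 6: x=0 → posterior Beta(13/3, 16/3)
obs 7: x=0 → posterior Beta(13/3, 19/3)
obs 8: x=1 → posterior Beta(16/3, 19/3)
obs 9: x=1 → posterior Beta(19/3, 19/3)
obs 10: x=1 → posterior Beta(22/3, 19/3)
obs 11: x=0 → posterior Beta(22/3, 22/3)
obs 12: x=1 → posterior Beta(25/3, 22/3)
obs 13: x=1 → posterior Beta(28/3, 22/3)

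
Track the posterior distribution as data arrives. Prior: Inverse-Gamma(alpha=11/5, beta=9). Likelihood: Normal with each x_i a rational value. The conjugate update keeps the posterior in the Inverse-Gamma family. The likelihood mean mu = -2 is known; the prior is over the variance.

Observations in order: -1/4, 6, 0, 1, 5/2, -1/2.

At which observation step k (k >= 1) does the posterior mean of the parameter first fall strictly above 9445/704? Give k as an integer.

obs 1: x=-1/4 → posterior Inverse-Gamma(27/10, 337/32)
obs 2: x=6 → posterior Inverse-Gamma(16/5, 1361/32)
obs 3: x=0 → posterior Inverse-Gamma(37/10, 1425/32)
obs 4: x=1 → posterior Inverse-Gamma(21/5, 1569/32)
obs 5: x=5/2 → posterior Inverse-Gamma(47/10, 1893/32)
obs 6: x=-1/2 → posterior Inverse-Gamma(26/5, 1929/32)

k = 2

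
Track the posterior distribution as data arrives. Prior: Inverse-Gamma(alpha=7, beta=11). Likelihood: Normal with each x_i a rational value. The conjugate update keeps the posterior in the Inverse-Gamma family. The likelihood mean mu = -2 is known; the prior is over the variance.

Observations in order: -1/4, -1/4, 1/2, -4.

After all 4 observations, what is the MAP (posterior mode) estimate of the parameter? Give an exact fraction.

obs 1: x=-1/4 → posterior Inverse-Gamma(15/2, 401/32)
obs 2: x=-1/4 → posterior Inverse-Gamma(8, 225/16)
obs 3: x=1/2 → posterior Inverse-Gamma(17/2, 275/16)
obs 4: x=-4 → posterior Inverse-Gamma(9, 307/16)

307/160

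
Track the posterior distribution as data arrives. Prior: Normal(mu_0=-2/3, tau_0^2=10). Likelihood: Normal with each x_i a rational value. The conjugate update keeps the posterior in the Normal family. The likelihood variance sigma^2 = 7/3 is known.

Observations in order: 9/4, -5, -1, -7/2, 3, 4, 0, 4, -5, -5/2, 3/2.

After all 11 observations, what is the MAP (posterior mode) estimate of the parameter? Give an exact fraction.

obs 1: x=9/4 → posterior Normal(377/222, 70/37)
obs 2: x=-5 → posterior Normal(-523/402, 70/67)
obs 3: x=-1 → posterior Normal(-703/582, 70/97)
obs 4: x=-7/2 → posterior Normal(-1333/762, 70/127)
obs 5: x=3 → posterior Normal(-793/942, 70/157)
obs 6: x=4 → posterior Normal(-73/1122, 70/187)
obs 7: x=0 → posterior Normal(-73/1302, 10/31)
obs 8: x=4 → posterior Normal(647/1482, 70/247)
obs 9: x=-5 → posterior Normal(-253/1662, 70/277)
obs 10: x=-5/2 → posterior Normal(-703/1842, 70/307)
obs 11: x=3/2 → posterior Normal(-433/2022, 70/337)

-433/2022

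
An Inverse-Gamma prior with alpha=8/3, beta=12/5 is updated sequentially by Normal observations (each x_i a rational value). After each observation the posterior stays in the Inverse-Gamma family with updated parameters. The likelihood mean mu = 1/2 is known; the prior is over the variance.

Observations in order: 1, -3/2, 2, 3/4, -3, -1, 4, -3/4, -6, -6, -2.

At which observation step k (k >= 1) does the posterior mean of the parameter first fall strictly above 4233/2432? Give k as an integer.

k = 3

obs 1: x=1 → posterior Inverse-Gamma(19/6, 101/40)
obs 2: x=-3/2 → posterior Inverse-Gamma(11/3, 181/40)
obs 3: x=2 → posterior Inverse-Gamma(25/6, 113/20)
obs 4: x=3/4 → posterior Inverse-Gamma(14/3, 909/160)
obs 5: x=-3 → posterior Inverse-Gamma(31/6, 1889/160)
obs 6: x=-1 → posterior Inverse-Gamma(17/3, 2069/160)
obs 7: x=4 → posterior Inverse-Gamma(37/6, 3049/160)
obs 8: x=-3/4 → posterior Inverse-Gamma(20/3, 1587/80)
obs 9: x=-6 → posterior Inverse-Gamma(43/6, 3277/80)
obs 10: x=-6 → posterior Inverse-Gamma(23/3, 4967/80)
obs 11: x=-2 → posterior Inverse-Gamma(49/6, 5217/80)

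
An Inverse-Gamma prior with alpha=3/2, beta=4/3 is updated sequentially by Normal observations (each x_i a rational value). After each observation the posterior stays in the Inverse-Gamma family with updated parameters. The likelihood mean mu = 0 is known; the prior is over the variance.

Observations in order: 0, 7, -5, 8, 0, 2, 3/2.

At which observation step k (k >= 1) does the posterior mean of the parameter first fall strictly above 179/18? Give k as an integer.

k = 2

obs 1: x=0 → posterior Inverse-Gamma(2, 4/3)
obs 2: x=7 → posterior Inverse-Gamma(5/2, 155/6)
obs 3: x=-5 → posterior Inverse-Gamma(3, 115/3)
obs 4: x=8 → posterior Inverse-Gamma(7/2, 211/3)
obs 5: x=0 → posterior Inverse-Gamma(4, 211/3)
obs 6: x=2 → posterior Inverse-Gamma(9/2, 217/3)
obs 7: x=3/2 → posterior Inverse-Gamma(5, 1763/24)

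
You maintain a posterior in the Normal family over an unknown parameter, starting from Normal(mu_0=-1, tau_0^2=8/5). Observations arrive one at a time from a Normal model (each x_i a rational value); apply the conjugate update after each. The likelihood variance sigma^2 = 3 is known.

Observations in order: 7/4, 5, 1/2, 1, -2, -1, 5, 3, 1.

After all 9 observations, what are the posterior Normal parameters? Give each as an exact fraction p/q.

mu_0=33/29, tau_0^2=8/29

obs 1: x=7/4 → posterior Normal(-1/23, 24/23)
obs 2: x=5 → posterior Normal(39/31, 24/31)
obs 3: x=1/2 → posterior Normal(43/39, 8/13)
obs 4: x=1 → posterior Normal(51/47, 24/47)
obs 5: x=-2 → posterior Normal(7/11, 24/55)
obs 6: x=-1 → posterior Normal(3/7, 8/21)
obs 7: x=5 → posterior Normal(67/71, 24/71)
obs 8: x=3 → posterior Normal(91/79, 24/79)
obs 9: x=1 → posterior Normal(33/29, 8/29)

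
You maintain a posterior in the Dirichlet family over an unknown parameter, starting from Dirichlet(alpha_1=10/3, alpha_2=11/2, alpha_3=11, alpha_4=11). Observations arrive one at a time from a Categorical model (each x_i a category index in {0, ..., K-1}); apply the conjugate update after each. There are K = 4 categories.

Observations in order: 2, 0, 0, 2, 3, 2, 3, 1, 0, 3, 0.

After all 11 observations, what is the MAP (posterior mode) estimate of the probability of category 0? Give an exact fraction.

38/227

obs 1: x=2 → posterior Dirichlet(10/3, 11/2, 12, 11)
obs 2: x=0 → posterior Dirichlet(13/3, 11/2, 12, 11)
obs 3: x=0 → posterior Dirichlet(16/3, 11/2, 12, 11)
obs 4: x=2 → posterior Dirichlet(16/3, 11/2, 13, 11)
obs 5: x=3 → posterior Dirichlet(16/3, 11/2, 13, 12)
obs 6: x=2 → posterior Dirichlet(16/3, 11/2, 14, 12)
obs 7: x=3 → posterior Dirichlet(16/3, 11/2, 14, 13)
obs 8: x=1 → posterior Dirichlet(16/3, 13/2, 14, 13)
obs 9: x=0 → posterior Dirichlet(19/3, 13/2, 14, 13)
obs 10: x=3 → posterior Dirichlet(19/3, 13/2, 14, 14)
obs 11: x=0 → posterior Dirichlet(22/3, 13/2, 14, 14)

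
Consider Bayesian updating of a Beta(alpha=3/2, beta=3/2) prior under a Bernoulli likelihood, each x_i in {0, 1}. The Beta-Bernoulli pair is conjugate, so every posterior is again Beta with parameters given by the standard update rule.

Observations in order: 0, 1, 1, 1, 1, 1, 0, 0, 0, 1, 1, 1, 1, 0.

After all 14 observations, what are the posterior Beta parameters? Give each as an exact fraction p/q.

obs 1: x=0 → posterior Beta(3/2, 5/2)
obs 2: x=1 → posterior Beta(5/2, 5/2)
obs 3: x=1 → posterior Beta(7/2, 5/2)
obs 4: x=1 → posterior Beta(9/2, 5/2)
obs 5: x=1 → posterior Beta(11/2, 5/2)
obs 6: x=1 → posterior Beta(13/2, 5/2)
obs 7: x=0 → posterior Beta(13/2, 7/2)
obs 8: x=0 → posterior Beta(13/2, 9/2)
obs 9: x=0 → posterior Beta(13/2, 11/2)
obs 10: x=1 → posterior Beta(15/2, 11/2)
obs 11: x=1 → posterior Beta(17/2, 11/2)
obs 12: x=1 → posterior Beta(19/2, 11/2)
obs 13: x=1 → posterior Beta(21/2, 11/2)
obs 14: x=0 → posterior Beta(21/2, 13/2)

alpha=21/2, beta=13/2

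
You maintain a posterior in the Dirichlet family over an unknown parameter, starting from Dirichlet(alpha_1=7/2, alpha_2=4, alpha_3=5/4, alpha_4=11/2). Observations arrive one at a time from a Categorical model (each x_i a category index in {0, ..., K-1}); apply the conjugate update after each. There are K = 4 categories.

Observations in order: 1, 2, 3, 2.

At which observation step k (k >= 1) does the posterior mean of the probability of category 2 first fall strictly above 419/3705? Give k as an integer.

k = 2

obs 1: x=1 → posterior Dirichlet(7/2, 5, 5/4, 11/2)
obs 2: x=2 → posterior Dirichlet(7/2, 5, 9/4, 11/2)
obs 3: x=3 → posterior Dirichlet(7/2, 5, 9/4, 13/2)
obs 4: x=2 → posterior Dirichlet(7/2, 5, 13/4, 13/2)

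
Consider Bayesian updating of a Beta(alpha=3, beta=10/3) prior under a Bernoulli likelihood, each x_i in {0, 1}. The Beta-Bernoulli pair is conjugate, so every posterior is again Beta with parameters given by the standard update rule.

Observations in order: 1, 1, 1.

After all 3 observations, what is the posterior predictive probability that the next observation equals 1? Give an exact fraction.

obs 1: x=1 → posterior Beta(4, 10/3)
obs 2: x=1 → posterior Beta(5, 10/3)
obs 3: x=1 → posterior Beta(6, 10/3)

9/14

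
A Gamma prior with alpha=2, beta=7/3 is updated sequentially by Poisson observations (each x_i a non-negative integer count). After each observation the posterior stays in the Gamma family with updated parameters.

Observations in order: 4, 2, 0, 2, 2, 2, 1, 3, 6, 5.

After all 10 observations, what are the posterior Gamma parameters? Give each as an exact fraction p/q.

alpha=29, beta=37/3

obs 1: x=4 → posterior Gamma(6, 10/3)
obs 2: x=2 → posterior Gamma(8, 13/3)
obs 3: x=0 → posterior Gamma(8, 16/3)
obs 4: x=2 → posterior Gamma(10, 19/3)
obs 5: x=2 → posterior Gamma(12, 22/3)
obs 6: x=2 → posterior Gamma(14, 25/3)
obs 7: x=1 → posterior Gamma(15, 28/3)
obs 8: x=3 → posterior Gamma(18, 31/3)
obs 9: x=6 → posterior Gamma(24, 34/3)
obs 10: x=5 → posterior Gamma(29, 37/3)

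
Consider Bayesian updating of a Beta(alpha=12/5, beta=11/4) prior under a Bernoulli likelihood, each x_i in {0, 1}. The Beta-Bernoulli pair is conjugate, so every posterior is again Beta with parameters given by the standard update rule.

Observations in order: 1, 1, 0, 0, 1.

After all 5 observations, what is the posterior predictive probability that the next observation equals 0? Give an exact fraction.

obs 1: x=1 → posterior Beta(17/5, 11/4)
obs 2: x=1 → posterior Beta(22/5, 11/4)
obs 3: x=0 → posterior Beta(22/5, 15/4)
obs 4: x=0 → posterior Beta(22/5, 19/4)
obs 5: x=1 → posterior Beta(27/5, 19/4)

95/203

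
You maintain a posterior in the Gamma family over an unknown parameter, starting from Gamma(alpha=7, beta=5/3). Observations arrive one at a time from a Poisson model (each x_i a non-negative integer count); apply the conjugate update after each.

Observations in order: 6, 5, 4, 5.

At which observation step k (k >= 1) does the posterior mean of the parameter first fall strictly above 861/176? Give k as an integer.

obs 1: x=6 → posterior Gamma(13, 8/3)
obs 2: x=5 → posterior Gamma(18, 11/3)
obs 3: x=4 → posterior Gamma(22, 14/3)
obs 4: x=5 → posterior Gamma(27, 17/3)

k = 2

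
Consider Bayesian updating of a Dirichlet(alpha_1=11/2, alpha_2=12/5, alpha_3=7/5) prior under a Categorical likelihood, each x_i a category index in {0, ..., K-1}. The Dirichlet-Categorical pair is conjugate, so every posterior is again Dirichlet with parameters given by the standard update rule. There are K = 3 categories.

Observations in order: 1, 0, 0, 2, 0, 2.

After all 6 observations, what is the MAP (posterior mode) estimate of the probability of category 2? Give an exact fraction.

8/41

obs 1: x=1 → posterior Dirichlet(11/2, 17/5, 7/5)
obs 2: x=0 → posterior Dirichlet(13/2, 17/5, 7/5)
obs 3: x=0 → posterior Dirichlet(15/2, 17/5, 7/5)
obs 4: x=2 → posterior Dirichlet(15/2, 17/5, 12/5)
obs 5: x=0 → posterior Dirichlet(17/2, 17/5, 12/5)
obs 6: x=2 → posterior Dirichlet(17/2, 17/5, 17/5)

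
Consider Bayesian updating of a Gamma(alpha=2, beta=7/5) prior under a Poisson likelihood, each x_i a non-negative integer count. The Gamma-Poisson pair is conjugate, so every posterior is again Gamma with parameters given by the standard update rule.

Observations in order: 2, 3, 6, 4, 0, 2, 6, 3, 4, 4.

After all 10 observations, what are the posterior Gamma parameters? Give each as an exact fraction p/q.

alpha=36, beta=57/5

obs 1: x=2 → posterior Gamma(4, 12/5)
obs 2: x=3 → posterior Gamma(7, 17/5)
obs 3: x=6 → posterior Gamma(13, 22/5)
obs 4: x=4 → posterior Gamma(17, 27/5)
obs 5: x=0 → posterior Gamma(17, 32/5)
obs 6: x=2 → posterior Gamma(19, 37/5)
obs 7: x=6 → posterior Gamma(25, 42/5)
obs 8: x=3 → posterior Gamma(28, 47/5)
obs 9: x=4 → posterior Gamma(32, 52/5)
obs 10: x=4 → posterior Gamma(36, 57/5)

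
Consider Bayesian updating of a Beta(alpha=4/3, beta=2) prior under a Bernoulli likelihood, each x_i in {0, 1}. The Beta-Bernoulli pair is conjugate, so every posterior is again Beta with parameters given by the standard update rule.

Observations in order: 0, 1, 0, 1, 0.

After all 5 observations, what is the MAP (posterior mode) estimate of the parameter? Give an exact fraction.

obs 1: x=0 → posterior Beta(4/3, 3)
obs 2: x=1 → posterior Beta(7/3, 3)
obs 3: x=0 → posterior Beta(7/3, 4)
obs 4: x=1 → posterior Beta(10/3, 4)
obs 5: x=0 → posterior Beta(10/3, 5)

7/19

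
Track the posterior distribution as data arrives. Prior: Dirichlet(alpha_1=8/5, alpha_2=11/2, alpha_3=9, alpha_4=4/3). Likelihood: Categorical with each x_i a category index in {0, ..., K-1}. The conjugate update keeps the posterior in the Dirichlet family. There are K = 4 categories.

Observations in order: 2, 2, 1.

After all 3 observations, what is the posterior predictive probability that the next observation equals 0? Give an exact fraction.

obs 1: x=2 → posterior Dirichlet(8/5, 11/2, 10, 4/3)
obs 2: x=2 → posterior Dirichlet(8/5, 11/2, 11, 4/3)
obs 3: x=1 → posterior Dirichlet(8/5, 13/2, 11, 4/3)

48/613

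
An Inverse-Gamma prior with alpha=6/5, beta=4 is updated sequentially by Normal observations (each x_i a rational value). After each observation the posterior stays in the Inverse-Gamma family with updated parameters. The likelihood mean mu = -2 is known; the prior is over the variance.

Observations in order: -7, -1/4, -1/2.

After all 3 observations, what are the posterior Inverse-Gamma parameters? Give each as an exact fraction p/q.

alpha=27/10, beta=613/32

obs 1: x=-7 → posterior Inverse-Gamma(17/10, 33/2)
obs 2: x=-1/4 → posterior Inverse-Gamma(11/5, 577/32)
obs 3: x=-1/2 → posterior Inverse-Gamma(27/10, 613/32)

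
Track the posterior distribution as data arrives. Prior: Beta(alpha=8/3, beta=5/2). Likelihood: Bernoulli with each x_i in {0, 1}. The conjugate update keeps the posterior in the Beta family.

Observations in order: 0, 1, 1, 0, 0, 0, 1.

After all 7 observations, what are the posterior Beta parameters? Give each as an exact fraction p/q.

obs 1: x=0 → posterior Beta(8/3, 7/2)
obs 2: x=1 → posterior Beta(11/3, 7/2)
obs 3: x=1 → posterior Beta(14/3, 7/2)
obs 4: x=0 → posterior Beta(14/3, 9/2)
obs 5: x=0 → posterior Beta(14/3, 11/2)
obs 6: x=0 → posterior Beta(14/3, 13/2)
obs 7: x=1 → posterior Beta(17/3, 13/2)

alpha=17/3, beta=13/2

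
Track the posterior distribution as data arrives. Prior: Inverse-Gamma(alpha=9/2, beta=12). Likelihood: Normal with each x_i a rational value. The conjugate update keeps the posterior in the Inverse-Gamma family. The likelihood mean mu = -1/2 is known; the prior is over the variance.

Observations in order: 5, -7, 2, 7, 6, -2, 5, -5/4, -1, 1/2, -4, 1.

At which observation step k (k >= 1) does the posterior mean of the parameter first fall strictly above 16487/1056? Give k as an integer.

obs 1: x=5 → posterior Inverse-Gamma(5, 217/8)
obs 2: x=-7 → posterior Inverse-Gamma(11/2, 193/4)
obs 3: x=2 → posterior Inverse-Gamma(6, 411/8)
obs 4: x=7 → posterior Inverse-Gamma(13/2, 159/2)
obs 5: x=6 → posterior Inverse-Gamma(7, 805/8)
obs 6: x=-2 → posterior Inverse-Gamma(15/2, 407/4)
obs 7: x=5 → posterior Inverse-Gamma(8, 935/8)
obs 8: x=-5/4 → posterior Inverse-Gamma(17/2, 3749/32)
obs 9: x=-1 → posterior Inverse-Gamma(9, 3753/32)
obs 10: x=1/2 → posterior Inverse-Gamma(19/2, 3769/32)
obs 11: x=-4 → posterior Inverse-Gamma(10, 3965/32)
obs 12: x=1 → posterior Inverse-Gamma(21/2, 4001/32)

k = 5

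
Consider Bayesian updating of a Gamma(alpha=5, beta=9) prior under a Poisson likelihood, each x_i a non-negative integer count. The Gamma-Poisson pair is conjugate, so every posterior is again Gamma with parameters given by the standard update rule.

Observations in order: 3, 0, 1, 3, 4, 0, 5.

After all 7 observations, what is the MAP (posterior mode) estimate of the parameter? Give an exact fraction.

5/4

obs 1: x=3 → posterior Gamma(8, 10)
obs 2: x=0 → posterior Gamma(8, 11)
obs 3: x=1 → posterior Gamma(9, 12)
obs 4: x=3 → posterior Gamma(12, 13)
obs 5: x=4 → posterior Gamma(16, 14)
obs 6: x=0 → posterior Gamma(16, 15)
obs 7: x=5 → posterior Gamma(21, 16)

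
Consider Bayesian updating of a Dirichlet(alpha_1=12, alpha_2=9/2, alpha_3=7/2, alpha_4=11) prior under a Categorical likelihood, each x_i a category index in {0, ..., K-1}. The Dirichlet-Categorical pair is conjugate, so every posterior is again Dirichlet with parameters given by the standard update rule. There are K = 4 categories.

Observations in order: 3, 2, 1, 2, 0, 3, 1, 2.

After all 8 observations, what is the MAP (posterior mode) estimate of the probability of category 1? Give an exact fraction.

obs 1: x=3 → posterior Dirichlet(12, 9/2, 7/2, 12)
obs 2: x=2 → posterior Dirichlet(12, 9/2, 9/2, 12)
obs 3: x=1 → posterior Dirichlet(12, 11/2, 9/2, 12)
obs 4: x=2 → posterior Dirichlet(12, 11/2, 11/2, 12)
obs 5: x=0 → posterior Dirichlet(13, 11/2, 11/2, 12)
obs 6: x=3 → posterior Dirichlet(13, 11/2, 11/2, 13)
obs 7: x=1 → posterior Dirichlet(13, 13/2, 11/2, 13)
obs 8: x=2 → posterior Dirichlet(13, 13/2, 13/2, 13)

11/70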